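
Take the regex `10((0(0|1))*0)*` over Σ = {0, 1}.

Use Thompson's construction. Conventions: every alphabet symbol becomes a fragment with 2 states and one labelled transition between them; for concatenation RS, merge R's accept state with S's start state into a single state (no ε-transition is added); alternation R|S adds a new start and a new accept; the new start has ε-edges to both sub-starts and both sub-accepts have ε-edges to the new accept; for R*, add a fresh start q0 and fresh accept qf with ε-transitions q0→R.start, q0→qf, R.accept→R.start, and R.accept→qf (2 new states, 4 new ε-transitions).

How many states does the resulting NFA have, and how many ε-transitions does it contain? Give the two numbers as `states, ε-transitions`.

14, 12

Building bottom-up:
Each of the 6 symbol leaves contributes 2 states and 0 ε-transitions.
  0|1 → 6 states, 4 ε-transitions
  0(0|1) → 7 states, 4 ε-transitions
  (0(0|1))* → 9 states, 8 ε-transitions
  (0(0|1))*0 → 10 states, 8 ε-transitions
  ((0(0|1))*0)* → 12 states, 12 ε-transitions
  10((0(0|1))*0)* → 14 states, 12 ε-transitions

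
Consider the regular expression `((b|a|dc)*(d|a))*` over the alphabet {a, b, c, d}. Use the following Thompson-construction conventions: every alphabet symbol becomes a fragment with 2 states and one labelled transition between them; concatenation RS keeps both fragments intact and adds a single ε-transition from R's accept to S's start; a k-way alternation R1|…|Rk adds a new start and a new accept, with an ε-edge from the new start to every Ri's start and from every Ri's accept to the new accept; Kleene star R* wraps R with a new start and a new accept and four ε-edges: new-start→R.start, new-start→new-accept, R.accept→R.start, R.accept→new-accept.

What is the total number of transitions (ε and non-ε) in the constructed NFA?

Bottom-up over the parse tree:
Each of the 6 symbol leaves contributes 1 transition (1 symbol, 0 ε).
  dc = 3 transitions (2 symbol, 1 ε)
  b|a|dc = 11 transitions (4 symbol, 7 ε)
  (b|a|dc)* = 15 transitions (4 symbol, 11 ε)
  d|a = 6 transitions (2 symbol, 4 ε)
  (b|a|dc)*(d|a) = 22 transitions (6 symbol, 16 ε)
  ((b|a|dc)*(d|a))* = 26 transitions (6 symbol, 20 ε)

26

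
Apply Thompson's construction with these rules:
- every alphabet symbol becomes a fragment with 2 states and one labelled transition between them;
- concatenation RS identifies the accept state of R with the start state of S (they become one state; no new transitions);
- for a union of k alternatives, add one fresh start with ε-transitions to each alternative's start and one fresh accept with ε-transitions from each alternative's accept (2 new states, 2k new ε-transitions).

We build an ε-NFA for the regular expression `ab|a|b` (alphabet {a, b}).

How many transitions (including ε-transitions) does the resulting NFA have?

Building bottom-up:
Each of the 4 symbol leaves contributes 1 transition (1 symbol, 0 ε).
  ab : 2 transitions (2 symbol, 0 ε)
  ab|a|b : 10 transitions (4 symbol, 6 ε)

10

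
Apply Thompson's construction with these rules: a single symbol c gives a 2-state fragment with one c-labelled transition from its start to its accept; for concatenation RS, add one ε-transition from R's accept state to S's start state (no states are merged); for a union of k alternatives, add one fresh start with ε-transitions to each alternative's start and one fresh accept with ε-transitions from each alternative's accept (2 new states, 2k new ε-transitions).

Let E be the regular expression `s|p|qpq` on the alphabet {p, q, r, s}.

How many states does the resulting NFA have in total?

Per subexpression:
Each of the 5 symbol leaves contributes a 2-state fragment.
  qpq : 6 states
  s|p|qpq : 12 states

12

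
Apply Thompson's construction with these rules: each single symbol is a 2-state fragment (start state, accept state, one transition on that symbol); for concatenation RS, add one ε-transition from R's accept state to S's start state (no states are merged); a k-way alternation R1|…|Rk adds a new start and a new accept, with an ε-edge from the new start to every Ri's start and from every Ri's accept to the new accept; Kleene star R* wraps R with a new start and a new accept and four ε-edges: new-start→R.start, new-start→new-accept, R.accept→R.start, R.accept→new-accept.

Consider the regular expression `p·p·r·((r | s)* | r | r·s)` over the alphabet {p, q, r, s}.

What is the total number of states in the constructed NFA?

Per subexpression:
Each of the 8 symbol leaves contributes a 2-state fragment.
  r | s = 6 states
  (r | s)* = 8 states
  r·s = 4 states
  (r | s)* | r | r·s = 16 states
  p·p·r·((r | s)* | r | r·s) = 22 states

22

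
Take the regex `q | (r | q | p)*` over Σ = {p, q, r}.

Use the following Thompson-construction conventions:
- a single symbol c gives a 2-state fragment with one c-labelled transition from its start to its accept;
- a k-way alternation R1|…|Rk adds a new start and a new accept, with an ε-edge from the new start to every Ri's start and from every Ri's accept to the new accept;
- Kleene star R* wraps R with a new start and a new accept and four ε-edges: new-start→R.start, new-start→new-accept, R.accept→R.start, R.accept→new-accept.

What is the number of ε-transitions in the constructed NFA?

14

By structural recursion:
Each of the 4 symbol leaves contributes 0 ε-transitions.
  r | q | p → 6 ε-transitions
  (r | q | p)* → 10 ε-transitions
  q | (r | q | p)* → 14 ε-transitions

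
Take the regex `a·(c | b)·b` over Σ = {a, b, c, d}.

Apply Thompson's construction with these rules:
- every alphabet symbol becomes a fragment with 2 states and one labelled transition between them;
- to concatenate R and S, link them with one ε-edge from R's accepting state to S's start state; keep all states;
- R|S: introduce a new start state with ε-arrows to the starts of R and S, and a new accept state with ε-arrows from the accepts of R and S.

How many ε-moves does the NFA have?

6

Bottom-up over the parse tree:
Each of the 4 symbol leaves contributes 0 ε-transitions.
  c | b = 4 ε-transitions
  a·(c | b)·b = 6 ε-transitions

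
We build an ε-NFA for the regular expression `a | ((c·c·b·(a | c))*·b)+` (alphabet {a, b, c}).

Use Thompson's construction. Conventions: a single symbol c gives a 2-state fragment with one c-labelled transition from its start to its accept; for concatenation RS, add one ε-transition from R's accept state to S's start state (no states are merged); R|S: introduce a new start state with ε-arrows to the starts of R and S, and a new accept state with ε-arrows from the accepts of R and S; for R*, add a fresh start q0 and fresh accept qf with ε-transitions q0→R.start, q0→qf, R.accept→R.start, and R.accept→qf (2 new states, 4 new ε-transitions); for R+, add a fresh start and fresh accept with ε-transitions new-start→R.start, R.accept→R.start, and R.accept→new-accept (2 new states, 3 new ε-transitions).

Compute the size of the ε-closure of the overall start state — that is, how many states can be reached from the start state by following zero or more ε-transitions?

Compute the ε-closure size of each fragment's start state recursively; a symbol fragment's start has no outgoing ε-edge, so its closure is just itself (size 1).
  a | c : new start ε-reaches every alternative's start; none of them accept ε, so the new accept is not reached: |ε-closure| = 1 + 1 + 1 = 3
  c·c·b·(a | c) : same as the first factor's closure: |ε-closure| = 1
  (c·c·b·(a | c))* : |ε-closure| = 1 (new start) + 1 (body) + 1 (new accept) = 3
  (c·c·b·(a | c))*·b : |ε-closure| = 3 + 1 = 4 (closure spills across the concat boundary because the left factor accepts ε)
  ((c·c·b·(a | c))*·b)+ : |ε-closure| = 1 + 4 = 5 (the body doesn't accept ε, so the new accept is not reached)
  a | ((c·c·b·(a | c))*·b)+ : |ε-closure| = 1 + 1 + 5 = 7 (the new accept is not ε-reachable since no branch accepts ε)

7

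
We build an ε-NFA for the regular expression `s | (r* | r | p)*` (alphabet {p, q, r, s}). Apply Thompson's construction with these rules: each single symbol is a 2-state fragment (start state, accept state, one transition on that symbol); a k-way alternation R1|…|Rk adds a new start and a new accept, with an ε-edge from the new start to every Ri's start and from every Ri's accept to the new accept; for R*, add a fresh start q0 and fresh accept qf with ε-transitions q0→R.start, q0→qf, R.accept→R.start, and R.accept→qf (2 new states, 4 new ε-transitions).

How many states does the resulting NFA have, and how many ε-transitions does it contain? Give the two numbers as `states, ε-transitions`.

16, 18

By structural recursion:
Each of the 4 symbol leaves contributes 2 states and 0 ε-transitions.
  r* — 4 states, 4 ε-transitions
  r* | r | p — 10 states, 10 ε-transitions
  (r* | r | p)* — 12 states, 14 ε-transitions
  s | (r* | r | p)* — 16 states, 18 ε-transitions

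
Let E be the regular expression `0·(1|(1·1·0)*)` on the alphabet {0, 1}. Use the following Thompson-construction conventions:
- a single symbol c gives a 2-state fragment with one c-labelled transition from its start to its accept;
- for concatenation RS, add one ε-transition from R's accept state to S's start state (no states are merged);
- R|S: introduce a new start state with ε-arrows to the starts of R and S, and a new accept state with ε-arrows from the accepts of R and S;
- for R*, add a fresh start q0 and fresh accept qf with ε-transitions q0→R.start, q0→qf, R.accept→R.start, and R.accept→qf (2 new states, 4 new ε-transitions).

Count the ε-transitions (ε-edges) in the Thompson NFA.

11

Per subexpression:
Each of the 5 symbol leaves contributes 0 ε-transitions.
  1·1·0 = 2 ε-transitions
  (1·1·0)* = 6 ε-transitions
  1|(1·1·0)* = 10 ε-transitions
  0·(1|(1·1·0)*) = 11 ε-transitions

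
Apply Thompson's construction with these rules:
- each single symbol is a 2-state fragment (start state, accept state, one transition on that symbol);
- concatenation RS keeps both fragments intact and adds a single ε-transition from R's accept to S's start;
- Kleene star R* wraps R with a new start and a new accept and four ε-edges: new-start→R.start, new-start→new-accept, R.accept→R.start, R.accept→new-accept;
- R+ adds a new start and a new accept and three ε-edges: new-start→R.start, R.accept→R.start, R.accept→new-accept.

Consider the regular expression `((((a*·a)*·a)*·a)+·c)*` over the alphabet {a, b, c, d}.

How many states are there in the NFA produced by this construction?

20

Bottom-up over the parse tree:
Each of the 5 symbol leaves contributes a 2-state fragment.
  a* = 4 states
  a*·a = 6 states
  (a*·a)* = 8 states
  (a*·a)*·a = 10 states
  ((a*·a)*·a)* = 12 states
  ((a*·a)*·a)*·a = 14 states
  (((a*·a)*·a)*·a)+ = 16 states
  (((a*·a)*·a)*·a)+·c = 18 states
  ((((a*·a)*·a)*·a)+·c)* = 20 states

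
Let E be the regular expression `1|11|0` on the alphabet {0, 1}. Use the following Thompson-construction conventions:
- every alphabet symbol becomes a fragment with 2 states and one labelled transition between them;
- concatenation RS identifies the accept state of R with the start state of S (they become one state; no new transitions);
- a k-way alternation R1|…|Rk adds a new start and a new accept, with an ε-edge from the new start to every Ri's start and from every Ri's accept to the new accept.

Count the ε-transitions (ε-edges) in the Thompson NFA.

Recursing over subexpressions:
Each of the 4 symbol leaves contributes 0 ε-transitions.
  11 = 0 ε-transitions
  1|11|0 = 6 ε-transitions

6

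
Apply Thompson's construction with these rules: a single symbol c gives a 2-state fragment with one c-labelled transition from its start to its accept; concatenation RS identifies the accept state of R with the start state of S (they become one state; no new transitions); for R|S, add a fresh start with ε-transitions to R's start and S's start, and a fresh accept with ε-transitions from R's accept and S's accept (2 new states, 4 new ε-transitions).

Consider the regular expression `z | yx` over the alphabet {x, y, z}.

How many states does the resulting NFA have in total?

7

Building bottom-up:
Each of the 3 symbol leaves contributes a 2-state fragment.
  yx — 3 states
  z | yx — 7 states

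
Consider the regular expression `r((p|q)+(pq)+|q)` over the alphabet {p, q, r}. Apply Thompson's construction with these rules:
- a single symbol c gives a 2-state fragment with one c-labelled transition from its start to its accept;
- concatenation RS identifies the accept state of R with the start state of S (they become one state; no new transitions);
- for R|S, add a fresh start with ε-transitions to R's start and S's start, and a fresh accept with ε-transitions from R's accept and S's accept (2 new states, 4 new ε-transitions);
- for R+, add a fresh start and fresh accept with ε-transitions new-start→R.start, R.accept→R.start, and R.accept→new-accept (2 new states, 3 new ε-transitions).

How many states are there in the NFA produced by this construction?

Per subexpression:
Each of the 6 symbol leaves contributes a 2-state fragment.
  p|q : 6 states
  (p|q)+ : 8 states
  pq : 3 states
  (pq)+ : 5 states
  (p|q)+(pq)+ : 12 states
  (p|q)+(pq)+|q : 16 states
  r((p|q)+(pq)+|q) : 17 states

17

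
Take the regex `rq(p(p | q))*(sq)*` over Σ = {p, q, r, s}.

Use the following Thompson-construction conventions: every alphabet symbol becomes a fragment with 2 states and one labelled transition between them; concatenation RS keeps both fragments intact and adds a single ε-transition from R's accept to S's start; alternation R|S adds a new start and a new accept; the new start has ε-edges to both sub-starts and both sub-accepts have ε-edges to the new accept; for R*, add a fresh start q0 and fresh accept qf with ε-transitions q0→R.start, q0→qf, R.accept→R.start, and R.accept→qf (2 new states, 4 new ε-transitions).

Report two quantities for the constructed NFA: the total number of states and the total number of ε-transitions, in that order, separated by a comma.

Bottom-up over the parse tree:
Each of the 7 symbol leaves contributes 2 states and 0 ε-transitions.
  p | q — 6 states, 4 ε-transitions
  p(p | q) — 8 states, 5 ε-transitions
  (p(p | q))* — 10 states, 9 ε-transitions
  sq — 4 states, 1 ε-transition
  (sq)* — 6 states, 5 ε-transitions
  rq(p(p | q))*(sq)* — 20 states, 17 ε-transitions

20, 17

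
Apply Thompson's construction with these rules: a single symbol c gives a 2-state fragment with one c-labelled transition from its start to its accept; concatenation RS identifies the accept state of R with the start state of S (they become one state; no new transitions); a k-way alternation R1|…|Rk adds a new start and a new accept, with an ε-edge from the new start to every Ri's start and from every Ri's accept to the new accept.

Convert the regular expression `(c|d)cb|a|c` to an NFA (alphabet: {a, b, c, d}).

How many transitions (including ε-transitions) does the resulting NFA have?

16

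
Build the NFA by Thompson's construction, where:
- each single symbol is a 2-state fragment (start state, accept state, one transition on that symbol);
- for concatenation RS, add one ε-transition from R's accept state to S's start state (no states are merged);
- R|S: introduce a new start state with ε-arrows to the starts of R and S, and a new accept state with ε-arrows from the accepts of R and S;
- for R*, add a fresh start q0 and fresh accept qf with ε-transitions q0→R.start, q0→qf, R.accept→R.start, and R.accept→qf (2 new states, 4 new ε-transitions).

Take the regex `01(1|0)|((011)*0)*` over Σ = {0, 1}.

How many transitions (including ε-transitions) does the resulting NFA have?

Per subexpression:
Each of the 8 symbol leaves contributes 1 transition (1 symbol, 0 ε).
  1|0 — 6 transitions (2 symbol, 4 ε)
  01(1|0) — 10 transitions (4 symbol, 6 ε)
  011 — 5 transitions (3 symbol, 2 ε)
  (011)* — 9 transitions (3 symbol, 6 ε)
  (011)*0 — 11 transitions (4 symbol, 7 ε)
  ((011)*0)* — 15 transitions (4 symbol, 11 ε)
  01(1|0)|((011)*0)* — 29 transitions (8 symbol, 21 ε)

29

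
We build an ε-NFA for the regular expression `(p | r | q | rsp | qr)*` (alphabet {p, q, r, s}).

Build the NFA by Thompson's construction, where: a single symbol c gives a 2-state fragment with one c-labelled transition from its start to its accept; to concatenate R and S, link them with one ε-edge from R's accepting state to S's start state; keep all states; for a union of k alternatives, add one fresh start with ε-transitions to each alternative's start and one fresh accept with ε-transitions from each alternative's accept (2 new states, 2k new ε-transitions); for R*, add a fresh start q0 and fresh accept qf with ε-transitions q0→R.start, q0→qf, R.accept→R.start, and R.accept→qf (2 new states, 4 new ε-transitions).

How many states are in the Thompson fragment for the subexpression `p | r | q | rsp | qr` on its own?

Fragment for `p | r | q | rsp | qr`:
Each of the 8 symbol leaves contributes a 2-state fragment.
  rsp : 6 states
  qr : 4 states
  p | r | q | rsp | qr : 18 states

18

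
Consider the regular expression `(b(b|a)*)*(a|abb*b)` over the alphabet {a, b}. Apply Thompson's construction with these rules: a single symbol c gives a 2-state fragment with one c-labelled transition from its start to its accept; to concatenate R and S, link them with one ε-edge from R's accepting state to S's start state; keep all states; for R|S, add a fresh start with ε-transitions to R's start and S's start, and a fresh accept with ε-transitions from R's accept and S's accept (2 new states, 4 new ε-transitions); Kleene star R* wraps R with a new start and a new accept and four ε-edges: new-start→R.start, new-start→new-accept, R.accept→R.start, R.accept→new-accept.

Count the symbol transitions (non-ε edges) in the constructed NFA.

Bottom-up over the parse tree:
Each of the 8 symbol leaves contributes exactly 1 symbol transition.
  b|a : 2 symbol transitions
  (b|a)* : 2 symbol transitions
  b(b|a)* : 3 symbol transitions
  (b(b|a)*)* : 3 symbol transitions
  b* : 1 symbol transition
  abb*b : 4 symbol transitions
  a|abb*b : 5 symbol transitions
  (b(b|a)*)*(a|abb*b) : 8 symbol transitions

8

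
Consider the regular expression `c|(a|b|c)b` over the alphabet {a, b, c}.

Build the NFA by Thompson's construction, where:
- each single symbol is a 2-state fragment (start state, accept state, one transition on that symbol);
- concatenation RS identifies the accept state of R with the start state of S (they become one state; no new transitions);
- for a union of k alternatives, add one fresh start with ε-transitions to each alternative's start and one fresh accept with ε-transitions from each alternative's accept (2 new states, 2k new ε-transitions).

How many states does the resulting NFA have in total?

13

Bottom-up over the parse tree:
Each of the 5 symbol leaves contributes a 2-state fragment.
  a|b|c = 8 states
  (a|b|c)b = 9 states
  c|(a|b|c)b = 13 states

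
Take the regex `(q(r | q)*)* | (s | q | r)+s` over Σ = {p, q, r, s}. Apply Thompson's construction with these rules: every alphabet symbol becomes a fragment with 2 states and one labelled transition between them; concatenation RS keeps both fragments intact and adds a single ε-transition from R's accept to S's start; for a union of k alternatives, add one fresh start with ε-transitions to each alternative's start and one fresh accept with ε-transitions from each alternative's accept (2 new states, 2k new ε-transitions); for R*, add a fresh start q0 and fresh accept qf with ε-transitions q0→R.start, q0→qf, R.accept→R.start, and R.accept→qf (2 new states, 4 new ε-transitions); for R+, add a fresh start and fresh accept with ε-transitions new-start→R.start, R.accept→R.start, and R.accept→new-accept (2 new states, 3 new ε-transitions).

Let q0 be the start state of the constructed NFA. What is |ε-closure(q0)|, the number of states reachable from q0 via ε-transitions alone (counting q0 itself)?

Work bottom-up. For each fragment F, track |ε-closure(F.start)| and whether F's accept lies in that closure (i.e. whether F accepts ε). A single-symbol fragment has closure size 1 and does not accept ε.
  r | q → |closure| = 1 + 1 + 1 = 3 (the new accept is not ε-reachable since no branch accepts ε)
  (r | q)* → the star's fresh start ε-reaches both the body's start and the fresh accept: |closure| = 2 + 3 = 5
  q(r | q)* → same as the first factor's closure: |closure| = 1
  (q(r | q)*)* → new start has ε-edges to the inner start and to the new accept, so |closure| = 2 + 1 = 3
  s | q | r → |closure| = 1 + 1 + 1 + 1 = 4 (the new accept is not ε-reachable since no branch accepts ε)
  (s | q | r)+ → |closure| = 1 + 4 = 5 (the body doesn't accept ε, so the new accept is not reached)
  (s | q | r)+s → same as the first factor's closure: |closure| = 5
  (q(r | q)*)* | (s | q | r)+s → new start ε-reaches every alternative's start; at least one alternative accepts ε, so the union's new accept is reached too: |closure| = 1 + 3 + 5 + 1 = 10

10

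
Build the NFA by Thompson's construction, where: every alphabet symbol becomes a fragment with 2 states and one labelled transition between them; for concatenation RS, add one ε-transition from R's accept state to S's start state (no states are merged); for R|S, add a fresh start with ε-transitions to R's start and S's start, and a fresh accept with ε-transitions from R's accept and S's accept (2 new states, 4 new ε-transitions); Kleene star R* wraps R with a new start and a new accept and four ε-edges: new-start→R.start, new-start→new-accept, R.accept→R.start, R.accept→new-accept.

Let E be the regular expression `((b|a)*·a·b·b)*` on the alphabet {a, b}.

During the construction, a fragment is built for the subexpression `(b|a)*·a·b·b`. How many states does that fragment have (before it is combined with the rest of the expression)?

14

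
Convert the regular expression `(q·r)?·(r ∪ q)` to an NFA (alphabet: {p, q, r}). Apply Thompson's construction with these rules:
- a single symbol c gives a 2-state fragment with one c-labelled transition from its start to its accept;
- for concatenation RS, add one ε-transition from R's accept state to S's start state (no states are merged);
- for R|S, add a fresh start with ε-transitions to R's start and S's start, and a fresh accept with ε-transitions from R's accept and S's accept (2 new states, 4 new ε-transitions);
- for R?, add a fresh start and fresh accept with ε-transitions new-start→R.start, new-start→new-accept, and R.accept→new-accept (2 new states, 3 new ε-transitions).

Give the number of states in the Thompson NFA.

Per subexpression:
Each of the 4 symbol leaves contributes a 2-state fragment.
  q·r — 4 states
  (q·r)? — 6 states
  r ∪ q — 6 states
  (q·r)?·(r ∪ q) — 12 states

12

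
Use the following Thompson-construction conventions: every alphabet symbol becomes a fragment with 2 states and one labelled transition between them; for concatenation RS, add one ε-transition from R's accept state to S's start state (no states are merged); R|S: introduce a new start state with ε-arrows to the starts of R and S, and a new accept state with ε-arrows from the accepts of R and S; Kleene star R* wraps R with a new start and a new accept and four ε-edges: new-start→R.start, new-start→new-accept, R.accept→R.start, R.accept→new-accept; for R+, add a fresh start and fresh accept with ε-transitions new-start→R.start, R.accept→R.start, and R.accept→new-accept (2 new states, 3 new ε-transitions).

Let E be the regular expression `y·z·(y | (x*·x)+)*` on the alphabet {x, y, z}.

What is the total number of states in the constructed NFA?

18

Recursing over subexpressions:
Each of the 5 symbol leaves contributes a 2-state fragment.
  x* — 4 states
  x*·x — 6 states
  (x*·x)+ — 8 states
  y | (x*·x)+ — 12 states
  (y | (x*·x)+)* — 14 states
  y·z·(y | (x*·x)+)* — 18 states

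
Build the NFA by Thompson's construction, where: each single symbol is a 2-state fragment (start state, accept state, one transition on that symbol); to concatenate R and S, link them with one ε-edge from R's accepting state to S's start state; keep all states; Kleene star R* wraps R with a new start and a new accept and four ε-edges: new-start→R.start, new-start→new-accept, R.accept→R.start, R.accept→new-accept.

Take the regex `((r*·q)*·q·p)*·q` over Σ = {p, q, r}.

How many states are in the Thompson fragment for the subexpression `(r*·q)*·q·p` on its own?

12

Fragment for `(r*·q)*·q·p`:
Each of the 4 symbol leaves contributes a 2-state fragment.
  r* → 4 states
  r*·q → 6 states
  (r*·q)* → 8 states
  (r*·q)*·q·p → 12 states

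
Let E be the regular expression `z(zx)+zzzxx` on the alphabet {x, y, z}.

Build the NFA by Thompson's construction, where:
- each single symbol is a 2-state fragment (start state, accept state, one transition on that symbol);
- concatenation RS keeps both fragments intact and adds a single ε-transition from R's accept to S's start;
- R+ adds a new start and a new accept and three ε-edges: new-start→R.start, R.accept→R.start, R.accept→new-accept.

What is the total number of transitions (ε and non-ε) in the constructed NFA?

18

Building bottom-up:
Each of the 8 symbol leaves contributes 1 transition (1 symbol, 0 ε).
  zx → 3 transitions (2 symbol, 1 ε)
  (zx)+ → 6 transitions (2 symbol, 4 ε)
  z(zx)+zzzxx → 18 transitions (8 symbol, 10 ε)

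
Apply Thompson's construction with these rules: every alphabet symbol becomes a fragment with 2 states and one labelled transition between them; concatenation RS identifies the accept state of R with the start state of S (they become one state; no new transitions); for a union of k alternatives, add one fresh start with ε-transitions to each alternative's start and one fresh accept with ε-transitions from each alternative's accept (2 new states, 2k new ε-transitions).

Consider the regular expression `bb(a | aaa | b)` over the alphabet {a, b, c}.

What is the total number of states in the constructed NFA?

12

Per subexpression:
Each of the 7 symbol leaves contributes a 2-state fragment.
  aaa → 4 states
  a | aaa | b → 10 states
  bb(a | aaa | b) → 12 states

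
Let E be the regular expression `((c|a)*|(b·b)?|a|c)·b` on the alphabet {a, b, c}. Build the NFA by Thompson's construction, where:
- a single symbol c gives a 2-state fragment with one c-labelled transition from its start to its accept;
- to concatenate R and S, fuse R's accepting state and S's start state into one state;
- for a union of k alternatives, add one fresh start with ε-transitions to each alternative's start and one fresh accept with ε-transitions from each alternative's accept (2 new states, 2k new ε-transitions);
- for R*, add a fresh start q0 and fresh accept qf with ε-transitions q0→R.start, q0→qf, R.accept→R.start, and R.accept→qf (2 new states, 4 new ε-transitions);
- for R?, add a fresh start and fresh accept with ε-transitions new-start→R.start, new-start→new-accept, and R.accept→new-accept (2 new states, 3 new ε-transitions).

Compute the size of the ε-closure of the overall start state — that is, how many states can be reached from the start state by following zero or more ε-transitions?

Work bottom-up. For each fragment F, track |ε-closure(F.start)| and whether F's accept lies in that closure (i.e. whether F accepts ε). A single-symbol fragment has closure size 1 and does not accept ε.
  c|a : new start ε-reaches every alternative's start; none of them accept ε, so the new accept is not reached: |ε-closure| = 1 + 1 + 1 = 3
  (c|a)* : |ε-closure| = 1 (new start) + 3 (body) + 1 (new accept) = 5
  b·b : |ε-closure| equals the left operand's closure size = 1 (its accept is not ε-reachable, so the closure stops there)
  (b·b)? : |ε-closure| = 1 (new start) + 1 (body) + 1 (new accept, via ε) = 3
  (c|a)*|(b·b)?|a|c : |ε-closure| = 1 (new start) + (5 + 3 + 1 + 1) + 1 (new accept, since some branch ε-reaches its own accept) = 12
  ((c|a)*|(b·b)?|a|c)·b : |ε-closure| = 12 + (1−1) = 12 (closure spills across the concat boundary because the left factor accepts ε)

12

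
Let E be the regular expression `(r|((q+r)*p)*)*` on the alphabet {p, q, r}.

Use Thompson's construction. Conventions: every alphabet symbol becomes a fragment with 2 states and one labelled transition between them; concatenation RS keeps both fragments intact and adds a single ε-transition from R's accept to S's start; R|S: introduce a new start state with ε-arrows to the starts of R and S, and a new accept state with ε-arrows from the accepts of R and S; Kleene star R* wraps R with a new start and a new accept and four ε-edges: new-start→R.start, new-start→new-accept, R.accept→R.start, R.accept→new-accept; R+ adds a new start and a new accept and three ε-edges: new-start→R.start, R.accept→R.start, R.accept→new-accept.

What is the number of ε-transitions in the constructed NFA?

Recursing over subexpressions:
Each of the 4 symbol leaves contributes 0 ε-transitions.
  q+ = 3 ε-transitions
  q+r = 4 ε-transitions
  (q+r)* = 8 ε-transitions
  (q+r)*p = 9 ε-transitions
  ((q+r)*p)* = 13 ε-transitions
  r|((q+r)*p)* = 17 ε-transitions
  (r|((q+r)*p)*)* = 21 ε-transitions

21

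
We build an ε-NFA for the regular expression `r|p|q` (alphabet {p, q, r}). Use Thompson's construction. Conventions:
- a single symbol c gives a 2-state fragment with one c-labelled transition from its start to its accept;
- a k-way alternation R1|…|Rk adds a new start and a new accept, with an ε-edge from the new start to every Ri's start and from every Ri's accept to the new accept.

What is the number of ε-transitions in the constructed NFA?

Bottom-up over the parse tree:
Each of the 3 symbol leaves contributes 0 ε-transitions.
  r|p|q : 6 ε-transitions

6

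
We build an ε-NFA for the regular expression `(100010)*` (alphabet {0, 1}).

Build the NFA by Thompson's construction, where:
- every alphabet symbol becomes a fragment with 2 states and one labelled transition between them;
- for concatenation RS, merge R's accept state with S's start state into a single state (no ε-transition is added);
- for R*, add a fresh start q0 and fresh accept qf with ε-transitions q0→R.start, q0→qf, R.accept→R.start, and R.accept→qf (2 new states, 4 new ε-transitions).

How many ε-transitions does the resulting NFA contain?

Bottom-up over the parse tree:
Each of the 6 symbol leaves contributes 0 ε-transitions.
  100010 = 0 ε-transitions
  (100010)* = 4 ε-transitions

4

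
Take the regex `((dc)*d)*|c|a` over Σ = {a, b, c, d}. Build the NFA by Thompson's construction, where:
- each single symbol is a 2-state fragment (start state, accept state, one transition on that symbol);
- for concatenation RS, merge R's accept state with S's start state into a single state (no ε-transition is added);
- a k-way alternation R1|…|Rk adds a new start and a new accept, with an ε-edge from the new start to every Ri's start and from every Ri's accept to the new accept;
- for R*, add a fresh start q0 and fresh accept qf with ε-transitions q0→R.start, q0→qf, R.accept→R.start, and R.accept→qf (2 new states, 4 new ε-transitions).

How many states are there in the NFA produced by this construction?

By structural recursion:
Each of the 5 symbol leaves contributes a 2-state fragment.
  dc = 3 states
  (dc)* = 5 states
  (dc)*d = 6 states
  ((dc)*d)* = 8 states
  ((dc)*d)*|c|a = 14 states

14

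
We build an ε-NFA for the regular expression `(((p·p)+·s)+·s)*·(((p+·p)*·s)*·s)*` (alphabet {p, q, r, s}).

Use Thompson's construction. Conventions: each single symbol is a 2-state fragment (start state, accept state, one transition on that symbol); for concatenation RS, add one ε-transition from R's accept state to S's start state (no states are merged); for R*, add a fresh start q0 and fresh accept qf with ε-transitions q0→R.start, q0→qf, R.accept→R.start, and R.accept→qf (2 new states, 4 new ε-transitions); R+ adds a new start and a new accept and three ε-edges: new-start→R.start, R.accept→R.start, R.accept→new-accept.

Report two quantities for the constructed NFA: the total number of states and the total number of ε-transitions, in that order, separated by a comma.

30, 32

Per subexpression:
Each of the 8 symbol leaves contributes 2 states and 0 ε-transitions.
  p·p — 4 states, 1 ε-transition
  (p·p)+ — 6 states, 4 ε-transitions
  (p·p)+·s — 8 states, 5 ε-transitions
  ((p·p)+·s)+ — 10 states, 8 ε-transitions
  ((p·p)+·s)+·s — 12 states, 9 ε-transitions
  (((p·p)+·s)+·s)* — 14 states, 13 ε-transitions
  p+ — 4 states, 3 ε-transitions
  p+·p — 6 states, 4 ε-transitions
  (p+·p)* — 8 states, 8 ε-transitions
  (p+·p)*·s — 10 states, 9 ε-transitions
  ((p+·p)*·s)* — 12 states, 13 ε-transitions
  ((p+·p)*·s)*·s — 14 states, 14 ε-transitions
  (((p+·p)*·s)*·s)* — 16 states, 18 ε-transitions
  (((p·p)+·s)+·s)*·(((p+·p)*·s)*·s)* — 30 states, 32 ε-transitions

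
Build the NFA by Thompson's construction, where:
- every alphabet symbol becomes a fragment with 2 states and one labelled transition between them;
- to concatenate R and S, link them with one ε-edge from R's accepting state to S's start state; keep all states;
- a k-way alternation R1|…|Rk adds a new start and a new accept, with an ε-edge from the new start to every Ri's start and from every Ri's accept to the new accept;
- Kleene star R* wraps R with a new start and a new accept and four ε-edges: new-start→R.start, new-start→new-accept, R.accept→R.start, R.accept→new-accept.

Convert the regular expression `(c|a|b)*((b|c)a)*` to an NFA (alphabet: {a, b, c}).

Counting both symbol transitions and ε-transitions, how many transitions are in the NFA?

26

Per subexpression:
Each of the 6 symbol leaves contributes 1 transition (1 symbol, 0 ε).
  c|a|b — 9 transitions (3 symbol, 6 ε)
  (c|a|b)* — 13 transitions (3 symbol, 10 ε)
  b|c — 6 transitions (2 symbol, 4 ε)
  (b|c)a — 8 transitions (3 symbol, 5 ε)
  ((b|c)a)* — 12 transitions (3 symbol, 9 ε)
  (c|a|b)*((b|c)a)* — 26 transitions (6 symbol, 20 ε)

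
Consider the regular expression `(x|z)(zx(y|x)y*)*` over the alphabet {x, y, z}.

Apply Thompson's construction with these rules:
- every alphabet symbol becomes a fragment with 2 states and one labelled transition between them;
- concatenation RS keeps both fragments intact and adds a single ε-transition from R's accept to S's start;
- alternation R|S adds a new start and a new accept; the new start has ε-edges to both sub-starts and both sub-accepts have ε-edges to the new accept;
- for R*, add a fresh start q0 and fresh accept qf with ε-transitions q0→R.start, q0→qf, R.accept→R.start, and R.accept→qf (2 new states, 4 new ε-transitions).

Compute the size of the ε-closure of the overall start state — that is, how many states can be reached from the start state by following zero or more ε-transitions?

Let C(F) = |ε-closure(F.start)| within fragment F, and note whether F accepts ε. Symbol fragments have C = 1 and do not accept ε. Then:
  x|z → C = 1 + 1 + 1 = 3 (the new accept is not ε-reachable since no branch accepts ε)
  y|x → C = 1 + 1 + 1 = 3 (the new accept is not ε-reachable since no branch accepts ε)
  y* → C = 1 (new start) + 1 (body) + 1 (new accept) = 3
  zx(y|x)y* → same as the first factor's closure: C = 1
  (zx(y|x)y*)* → new start has ε-edges to the inner start and to the new accept, so C = 2 + 1 = 3
  (x|z)(zx(y|x)y*)* → same as the first factor's closure: C = 3

3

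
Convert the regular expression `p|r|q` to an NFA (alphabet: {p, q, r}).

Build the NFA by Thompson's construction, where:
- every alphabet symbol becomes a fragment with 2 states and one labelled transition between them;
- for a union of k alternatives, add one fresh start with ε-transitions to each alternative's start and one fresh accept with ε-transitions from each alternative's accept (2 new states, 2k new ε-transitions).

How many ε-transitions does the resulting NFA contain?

6

Bottom-up over the parse tree:
Each of the 3 symbol leaves contributes 0 ε-transitions.
  p|r|q = 6 ε-transitions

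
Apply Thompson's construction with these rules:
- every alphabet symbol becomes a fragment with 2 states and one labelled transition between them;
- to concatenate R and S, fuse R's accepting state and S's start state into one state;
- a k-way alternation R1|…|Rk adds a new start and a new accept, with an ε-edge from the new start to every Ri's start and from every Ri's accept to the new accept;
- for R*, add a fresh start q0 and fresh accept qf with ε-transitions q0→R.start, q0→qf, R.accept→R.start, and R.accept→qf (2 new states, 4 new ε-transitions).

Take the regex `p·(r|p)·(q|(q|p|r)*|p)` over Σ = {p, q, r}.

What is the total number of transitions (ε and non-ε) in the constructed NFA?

28

Bottom-up over the parse tree:
Each of the 8 symbol leaves contributes 1 transition (1 symbol, 0 ε).
  r|p = 6 transitions (2 symbol, 4 ε)
  q|p|r = 9 transitions (3 symbol, 6 ε)
  (q|p|r)* = 13 transitions (3 symbol, 10 ε)
  q|(q|p|r)*|p = 21 transitions (5 symbol, 16 ε)
  p·(r|p)·(q|(q|p|r)*|p) = 28 transitions (8 symbol, 20 ε)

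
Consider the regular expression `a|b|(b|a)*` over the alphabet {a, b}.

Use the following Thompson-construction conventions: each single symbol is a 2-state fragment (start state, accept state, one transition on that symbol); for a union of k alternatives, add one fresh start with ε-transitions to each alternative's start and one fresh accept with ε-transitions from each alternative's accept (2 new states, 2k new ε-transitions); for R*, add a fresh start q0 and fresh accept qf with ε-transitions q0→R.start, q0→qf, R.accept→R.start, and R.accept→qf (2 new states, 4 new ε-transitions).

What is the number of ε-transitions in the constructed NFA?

14

Building bottom-up:
Each of the 4 symbol leaves contributes 0 ε-transitions.
  b|a : 4 ε-transitions
  (b|a)* : 8 ε-transitions
  a|b|(b|a)* : 14 ε-transitions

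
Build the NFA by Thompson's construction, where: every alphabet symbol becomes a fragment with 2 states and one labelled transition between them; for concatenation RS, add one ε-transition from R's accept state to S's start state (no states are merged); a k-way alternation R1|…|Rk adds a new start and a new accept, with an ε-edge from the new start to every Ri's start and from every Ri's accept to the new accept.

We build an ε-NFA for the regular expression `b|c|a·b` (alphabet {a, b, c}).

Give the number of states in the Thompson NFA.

10

Bottom-up over the parse tree:
Each of the 4 symbol leaves contributes a 2-state fragment.
  a·b : 4 states
  b|c|a·b : 10 states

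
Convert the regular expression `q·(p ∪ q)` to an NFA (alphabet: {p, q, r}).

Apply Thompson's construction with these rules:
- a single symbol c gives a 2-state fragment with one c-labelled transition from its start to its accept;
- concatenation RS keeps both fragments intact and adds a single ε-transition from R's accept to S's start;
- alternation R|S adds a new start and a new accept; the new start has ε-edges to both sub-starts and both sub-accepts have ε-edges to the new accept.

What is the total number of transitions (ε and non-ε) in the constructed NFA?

8

Building bottom-up:
Each of the 3 symbol leaves contributes 1 transition (1 symbol, 0 ε).
  p ∪ q → 6 transitions (2 symbol, 4 ε)
  q·(p ∪ q) → 8 transitions (3 symbol, 5 ε)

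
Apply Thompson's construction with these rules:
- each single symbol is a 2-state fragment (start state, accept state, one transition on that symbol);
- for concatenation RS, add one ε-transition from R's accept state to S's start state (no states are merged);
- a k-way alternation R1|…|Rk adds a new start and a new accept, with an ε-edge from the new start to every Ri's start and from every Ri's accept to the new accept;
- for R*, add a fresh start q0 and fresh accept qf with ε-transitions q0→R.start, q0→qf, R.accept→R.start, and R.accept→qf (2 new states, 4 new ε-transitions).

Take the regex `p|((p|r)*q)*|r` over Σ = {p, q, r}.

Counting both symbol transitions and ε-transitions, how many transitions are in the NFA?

Per subexpression:
Each of the 5 symbol leaves contributes 1 transition (1 symbol, 0 ε).
  p|r — 6 transitions (2 symbol, 4 ε)
  (p|r)* — 10 transitions (2 symbol, 8 ε)
  (p|r)*q — 12 transitions (3 symbol, 9 ε)
  ((p|r)*q)* — 16 transitions (3 symbol, 13 ε)
  p|((p|r)*q)*|r — 24 transitions (5 symbol, 19 ε)

24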